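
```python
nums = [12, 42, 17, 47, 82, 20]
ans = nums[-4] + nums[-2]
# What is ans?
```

nums has length 6. Negative index -4 maps to positive index 6 + (-4) = 2. nums[2] = 17.
nums has length 6. Negative index -2 maps to positive index 6 + (-2) = 4. nums[4] = 82.
Sum: 17 + 82 = 99.

99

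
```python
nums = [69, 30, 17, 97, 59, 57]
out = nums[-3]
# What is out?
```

nums has length 6. Negative index -3 maps to positive index 6 + (-3) = 3. nums[3] = 97.

97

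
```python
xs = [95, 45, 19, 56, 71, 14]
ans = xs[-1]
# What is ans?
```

xs has length 6. Negative index -1 maps to positive index 6 + (-1) = 5. xs[5] = 14.

14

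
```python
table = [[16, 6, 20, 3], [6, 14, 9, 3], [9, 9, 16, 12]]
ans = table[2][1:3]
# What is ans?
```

table[2] = [9, 9, 16, 12]. table[2] has length 4. The slice table[2][1:3] selects indices [1, 2] (1->9, 2->16), giving [9, 16].

[9, 16]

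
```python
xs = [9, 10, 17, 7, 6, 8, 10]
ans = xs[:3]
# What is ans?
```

xs has length 7. The slice xs[:3] selects indices [0, 1, 2] (0->9, 1->10, 2->17), giving [9, 10, 17].

[9, 10, 17]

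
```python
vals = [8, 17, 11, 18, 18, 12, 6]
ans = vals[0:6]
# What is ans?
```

vals has length 7. The slice vals[0:6] selects indices [0, 1, 2, 3, 4, 5] (0->8, 1->17, 2->11, 3->18, 4->18, 5->12), giving [8, 17, 11, 18, 18, 12].

[8, 17, 11, 18, 18, 12]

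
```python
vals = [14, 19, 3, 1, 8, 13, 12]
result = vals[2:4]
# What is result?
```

vals has length 7. The slice vals[2:4] selects indices [2, 3] (2->3, 3->1), giving [3, 1].

[3, 1]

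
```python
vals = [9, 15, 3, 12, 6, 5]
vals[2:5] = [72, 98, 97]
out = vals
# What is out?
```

vals starts as [9, 15, 3, 12, 6, 5] (length 6). The slice vals[2:5] covers indices [2, 3, 4] with values [3, 12, 6]. Replacing that slice with [72, 98, 97] (same length) produces [9, 15, 72, 98, 97, 5].

[9, 15, 72, 98, 97, 5]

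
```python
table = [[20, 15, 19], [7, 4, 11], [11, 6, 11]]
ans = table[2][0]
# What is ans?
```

table[2] = [11, 6, 11]. Taking column 0 of that row yields 11.

11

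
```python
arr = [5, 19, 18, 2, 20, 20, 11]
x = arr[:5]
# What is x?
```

arr has length 7. The slice arr[:5] selects indices [0, 1, 2, 3, 4] (0->5, 1->19, 2->18, 3->2, 4->20), giving [5, 19, 18, 2, 20].

[5, 19, 18, 2, 20]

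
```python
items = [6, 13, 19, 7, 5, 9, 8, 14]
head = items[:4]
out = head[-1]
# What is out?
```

items has length 8. The slice items[:4] selects indices [0, 1, 2, 3] (0->6, 1->13, 2->19, 3->7), giving [6, 13, 19, 7]. So head = [6, 13, 19, 7]. Then head[-1] = 7.

7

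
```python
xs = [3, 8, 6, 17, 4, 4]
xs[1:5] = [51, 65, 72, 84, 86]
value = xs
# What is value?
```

xs starts as [3, 8, 6, 17, 4, 4] (length 6). The slice xs[1:5] covers indices [1, 2, 3, 4] with values [8, 6, 17, 4]. Replacing that slice with [51, 65, 72, 84, 86] (different length) produces [3, 51, 65, 72, 84, 86, 4].

[3, 51, 65, 72, 84, 86, 4]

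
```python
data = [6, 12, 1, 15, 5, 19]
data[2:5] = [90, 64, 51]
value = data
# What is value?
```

data starts as [6, 12, 1, 15, 5, 19] (length 6). The slice data[2:5] covers indices [2, 3, 4] with values [1, 15, 5]. Replacing that slice with [90, 64, 51] (same length) produces [6, 12, 90, 64, 51, 19].

[6, 12, 90, 64, 51, 19]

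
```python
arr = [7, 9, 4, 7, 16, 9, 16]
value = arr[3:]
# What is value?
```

arr has length 7. The slice arr[3:] selects indices [3, 4, 5, 6] (3->7, 4->16, 5->9, 6->16), giving [7, 16, 9, 16].

[7, 16, 9, 16]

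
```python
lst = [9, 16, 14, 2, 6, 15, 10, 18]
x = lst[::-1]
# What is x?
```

lst has length 8. The slice lst[::-1] selects indices [7, 6, 5, 4, 3, 2, 1, 0] (7->18, 6->10, 5->15, 4->6, 3->2, 2->14, 1->16, 0->9), giving [18, 10, 15, 6, 2, 14, 16, 9].

[18, 10, 15, 6, 2, 14, 16, 9]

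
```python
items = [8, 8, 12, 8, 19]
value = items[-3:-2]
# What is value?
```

items has length 5. The slice items[-3:-2] selects indices [2] (2->12), giving [12].

[12]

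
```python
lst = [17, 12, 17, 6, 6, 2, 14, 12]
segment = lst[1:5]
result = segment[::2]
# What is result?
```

lst has length 8. The slice lst[1:5] selects indices [1, 2, 3, 4] (1->12, 2->17, 3->6, 4->6), giving [12, 17, 6, 6]. So segment = [12, 17, 6, 6]. segment has length 4. The slice segment[::2] selects indices [0, 2] (0->12, 2->6), giving [12, 6].

[12, 6]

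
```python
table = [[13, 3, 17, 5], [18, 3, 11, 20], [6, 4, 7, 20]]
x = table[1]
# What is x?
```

table has 3 rows. Row 1 is [18, 3, 11, 20].

[18, 3, 11, 20]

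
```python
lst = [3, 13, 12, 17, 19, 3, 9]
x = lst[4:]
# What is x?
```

lst has length 7. The slice lst[4:] selects indices [4, 5, 6] (4->19, 5->3, 6->9), giving [19, 3, 9].

[19, 3, 9]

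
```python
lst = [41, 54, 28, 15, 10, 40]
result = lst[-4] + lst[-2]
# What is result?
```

lst has length 6. Negative index -4 maps to positive index 6 + (-4) = 2. lst[2] = 28.
lst has length 6. Negative index -2 maps to positive index 6 + (-2) = 4. lst[4] = 10.
Sum: 28 + 10 = 38.

38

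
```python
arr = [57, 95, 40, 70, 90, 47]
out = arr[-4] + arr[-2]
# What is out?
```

arr has length 6. Negative index -4 maps to positive index 6 + (-4) = 2. arr[2] = 40.
arr has length 6. Negative index -2 maps to positive index 6 + (-2) = 4. arr[4] = 90.
Sum: 40 + 90 = 130.

130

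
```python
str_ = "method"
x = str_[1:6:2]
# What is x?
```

str_ has length 6. The slice str_[1:6:2] selects indices [1, 3, 5] (1->'e', 3->'h', 5->'d'), giving 'ehd'.

'ehd'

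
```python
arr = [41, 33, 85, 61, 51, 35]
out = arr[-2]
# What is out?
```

arr has length 6. Negative index -2 maps to positive index 6 + (-2) = 4. arr[4] = 51.

51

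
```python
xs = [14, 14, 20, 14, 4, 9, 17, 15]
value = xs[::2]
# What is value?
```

xs has length 8. The slice xs[::2] selects indices [0, 2, 4, 6] (0->14, 2->20, 4->4, 6->17), giving [14, 20, 4, 17].

[14, 20, 4, 17]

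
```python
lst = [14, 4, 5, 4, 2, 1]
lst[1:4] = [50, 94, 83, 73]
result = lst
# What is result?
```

lst starts as [14, 4, 5, 4, 2, 1] (length 6). The slice lst[1:4] covers indices [1, 2, 3] with values [4, 5, 4]. Replacing that slice with [50, 94, 83, 73] (different length) produces [14, 50, 94, 83, 73, 2, 1].

[14, 50, 94, 83, 73, 2, 1]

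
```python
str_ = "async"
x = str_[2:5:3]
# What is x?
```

str_ has length 5. The slice str_[2:5:3] selects indices [2] (2->'y'), giving 'y'.

'y'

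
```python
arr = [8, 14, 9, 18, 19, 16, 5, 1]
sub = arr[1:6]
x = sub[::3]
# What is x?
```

arr has length 8. The slice arr[1:6] selects indices [1, 2, 3, 4, 5] (1->14, 2->9, 3->18, 4->19, 5->16), giving [14, 9, 18, 19, 16]. So sub = [14, 9, 18, 19, 16]. sub has length 5. The slice sub[::3] selects indices [0, 3] (0->14, 3->19), giving [14, 19].

[14, 19]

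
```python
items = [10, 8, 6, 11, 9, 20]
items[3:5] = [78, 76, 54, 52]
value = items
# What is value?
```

items starts as [10, 8, 6, 11, 9, 20] (length 6). The slice items[3:5] covers indices [3, 4] with values [11, 9]. Replacing that slice with [78, 76, 54, 52] (different length) produces [10, 8, 6, 78, 76, 54, 52, 20].

[10, 8, 6, 78, 76, 54, 52, 20]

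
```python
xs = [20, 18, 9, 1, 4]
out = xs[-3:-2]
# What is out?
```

xs has length 5. The slice xs[-3:-2] selects indices [2] (2->9), giving [9].

[9]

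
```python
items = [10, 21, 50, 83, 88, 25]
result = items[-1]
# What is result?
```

items has length 6. Negative index -1 maps to positive index 6 + (-1) = 5. items[5] = 25.

25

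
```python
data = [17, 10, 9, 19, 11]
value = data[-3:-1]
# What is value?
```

data has length 5. The slice data[-3:-1] selects indices [2, 3] (2->9, 3->19), giving [9, 19].

[9, 19]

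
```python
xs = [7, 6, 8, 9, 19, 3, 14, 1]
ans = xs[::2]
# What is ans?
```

xs has length 8. The slice xs[::2] selects indices [0, 2, 4, 6] (0->7, 2->8, 4->19, 6->14), giving [7, 8, 19, 14].

[7, 8, 19, 14]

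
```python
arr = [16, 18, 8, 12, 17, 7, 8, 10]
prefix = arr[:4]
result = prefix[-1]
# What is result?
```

arr has length 8. The slice arr[:4] selects indices [0, 1, 2, 3] (0->16, 1->18, 2->8, 3->12), giving [16, 18, 8, 12]. So prefix = [16, 18, 8, 12]. Then prefix[-1] = 12.

12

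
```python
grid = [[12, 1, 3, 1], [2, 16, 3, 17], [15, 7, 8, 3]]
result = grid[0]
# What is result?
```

grid has 3 rows. Row 0 is [12, 1, 3, 1].

[12, 1, 3, 1]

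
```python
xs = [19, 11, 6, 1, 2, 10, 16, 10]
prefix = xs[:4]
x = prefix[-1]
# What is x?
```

xs has length 8. The slice xs[:4] selects indices [0, 1, 2, 3] (0->19, 1->11, 2->6, 3->1), giving [19, 11, 6, 1]. So prefix = [19, 11, 6, 1]. Then prefix[-1] = 1.

1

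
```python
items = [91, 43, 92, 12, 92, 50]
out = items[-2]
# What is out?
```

items has length 6. Negative index -2 maps to positive index 6 + (-2) = 4. items[4] = 92.

92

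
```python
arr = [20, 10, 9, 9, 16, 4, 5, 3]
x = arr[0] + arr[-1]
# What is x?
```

arr has length 8. arr[0] = 20.
arr has length 8. Negative index -1 maps to positive index 8 + (-1) = 7. arr[7] = 3.
Sum: 20 + 3 = 23.

23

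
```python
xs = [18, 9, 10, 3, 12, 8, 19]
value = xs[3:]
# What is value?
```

xs has length 7. The slice xs[3:] selects indices [3, 4, 5, 6] (3->3, 4->12, 5->8, 6->19), giving [3, 12, 8, 19].

[3, 12, 8, 19]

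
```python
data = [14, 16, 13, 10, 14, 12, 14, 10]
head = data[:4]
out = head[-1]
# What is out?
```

data has length 8. The slice data[:4] selects indices [0, 1, 2, 3] (0->14, 1->16, 2->13, 3->10), giving [14, 16, 13, 10]. So head = [14, 16, 13, 10]. Then head[-1] = 10.

10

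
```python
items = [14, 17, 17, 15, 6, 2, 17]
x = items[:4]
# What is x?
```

items has length 7. The slice items[:4] selects indices [0, 1, 2, 3] (0->14, 1->17, 2->17, 3->15), giving [14, 17, 17, 15].

[14, 17, 17, 15]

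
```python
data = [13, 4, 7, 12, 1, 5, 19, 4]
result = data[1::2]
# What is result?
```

data has length 8. The slice data[1::2] selects indices [1, 3, 5, 7] (1->4, 3->12, 5->5, 7->4), giving [4, 12, 5, 4].

[4, 12, 5, 4]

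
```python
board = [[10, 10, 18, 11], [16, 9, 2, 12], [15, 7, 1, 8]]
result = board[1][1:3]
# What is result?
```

board[1] = [16, 9, 2, 12]. board[1] has length 4. The slice board[1][1:3] selects indices [1, 2] (1->9, 2->2), giving [9, 2].

[9, 2]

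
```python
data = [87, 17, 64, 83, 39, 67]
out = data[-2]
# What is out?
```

data has length 6. Negative index -2 maps to positive index 6 + (-2) = 4. data[4] = 39.

39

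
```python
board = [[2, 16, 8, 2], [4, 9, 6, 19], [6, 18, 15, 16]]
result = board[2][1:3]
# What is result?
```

board[2] = [6, 18, 15, 16]. board[2] has length 4. The slice board[2][1:3] selects indices [1, 2] (1->18, 2->15), giving [18, 15].

[18, 15]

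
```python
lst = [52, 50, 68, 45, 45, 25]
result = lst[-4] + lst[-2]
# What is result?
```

lst has length 6. Negative index -4 maps to positive index 6 + (-4) = 2. lst[2] = 68.
lst has length 6. Negative index -2 maps to positive index 6 + (-2) = 4. lst[4] = 45.
Sum: 68 + 45 = 113.

113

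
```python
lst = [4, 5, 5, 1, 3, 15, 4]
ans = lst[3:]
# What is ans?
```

lst has length 7. The slice lst[3:] selects indices [3, 4, 5, 6] (3->1, 4->3, 5->15, 6->4), giving [1, 3, 15, 4].

[1, 3, 15, 4]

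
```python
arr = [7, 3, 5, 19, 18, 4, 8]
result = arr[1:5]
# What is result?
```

arr has length 7. The slice arr[1:5] selects indices [1, 2, 3, 4] (1->3, 2->5, 3->19, 4->18), giving [3, 5, 19, 18].

[3, 5, 19, 18]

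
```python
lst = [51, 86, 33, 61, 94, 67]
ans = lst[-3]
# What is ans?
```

lst has length 6. Negative index -3 maps to positive index 6 + (-3) = 3. lst[3] = 61.

61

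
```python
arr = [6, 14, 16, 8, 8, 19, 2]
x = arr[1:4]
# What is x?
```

arr has length 7. The slice arr[1:4] selects indices [1, 2, 3] (1->14, 2->16, 3->8), giving [14, 16, 8].

[14, 16, 8]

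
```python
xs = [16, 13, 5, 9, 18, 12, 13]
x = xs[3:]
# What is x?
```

xs has length 7. The slice xs[3:] selects indices [3, 4, 5, 6] (3->9, 4->18, 5->12, 6->13), giving [9, 18, 12, 13].

[9, 18, 12, 13]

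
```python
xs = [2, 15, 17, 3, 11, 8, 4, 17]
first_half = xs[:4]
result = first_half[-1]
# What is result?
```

xs has length 8. The slice xs[:4] selects indices [0, 1, 2, 3] (0->2, 1->15, 2->17, 3->3), giving [2, 15, 17, 3]. So first_half = [2, 15, 17, 3]. Then first_half[-1] = 3.

3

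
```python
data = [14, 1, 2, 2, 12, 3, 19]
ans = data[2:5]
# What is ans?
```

data has length 7. The slice data[2:5] selects indices [2, 3, 4] (2->2, 3->2, 4->12), giving [2, 2, 12].

[2, 2, 12]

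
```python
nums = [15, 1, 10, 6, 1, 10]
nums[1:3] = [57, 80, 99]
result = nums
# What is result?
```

nums starts as [15, 1, 10, 6, 1, 10] (length 6). The slice nums[1:3] covers indices [1, 2] with values [1, 10]. Replacing that slice with [57, 80, 99] (different length) produces [15, 57, 80, 99, 6, 1, 10].

[15, 57, 80, 99, 6, 1, 10]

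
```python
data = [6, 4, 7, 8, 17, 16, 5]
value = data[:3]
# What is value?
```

data has length 7. The slice data[:3] selects indices [0, 1, 2] (0->6, 1->4, 2->7), giving [6, 4, 7].

[6, 4, 7]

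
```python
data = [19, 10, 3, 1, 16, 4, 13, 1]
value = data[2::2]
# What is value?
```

data has length 8. The slice data[2::2] selects indices [2, 4, 6] (2->3, 4->16, 6->13), giving [3, 16, 13].

[3, 16, 13]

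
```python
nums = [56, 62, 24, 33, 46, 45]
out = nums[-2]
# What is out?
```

nums has length 6. Negative index -2 maps to positive index 6 + (-2) = 4. nums[4] = 46.

46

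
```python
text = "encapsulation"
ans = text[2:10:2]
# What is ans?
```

text has length 13. The slice text[2:10:2] selects indices [2, 4, 6, 8] (2->'c', 4->'p', 6->'u', 8->'a'), giving 'cpua'.

'cpua'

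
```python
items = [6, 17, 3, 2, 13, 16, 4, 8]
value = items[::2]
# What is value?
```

items has length 8. The slice items[::2] selects indices [0, 2, 4, 6] (0->6, 2->3, 4->13, 6->4), giving [6, 3, 13, 4].

[6, 3, 13, 4]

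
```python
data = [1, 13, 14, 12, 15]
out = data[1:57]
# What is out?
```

data has length 5. The slice data[1:57] selects indices [1, 2, 3, 4] (1->13, 2->14, 3->12, 4->15), giving [13, 14, 12, 15].

[13, 14, 12, 15]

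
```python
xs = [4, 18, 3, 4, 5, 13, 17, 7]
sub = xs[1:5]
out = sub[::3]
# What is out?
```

xs has length 8. The slice xs[1:5] selects indices [1, 2, 3, 4] (1->18, 2->3, 3->4, 4->5), giving [18, 3, 4, 5]. So sub = [18, 3, 4, 5]. sub has length 4. The slice sub[::3] selects indices [0, 3] (0->18, 3->5), giving [18, 5].

[18, 5]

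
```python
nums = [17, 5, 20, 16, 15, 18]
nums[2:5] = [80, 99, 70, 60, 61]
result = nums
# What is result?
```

nums starts as [17, 5, 20, 16, 15, 18] (length 6). The slice nums[2:5] covers indices [2, 3, 4] with values [20, 16, 15]. Replacing that slice with [80, 99, 70, 60, 61] (different length) produces [17, 5, 80, 99, 70, 60, 61, 18].

[17, 5, 80, 99, 70, 60, 61, 18]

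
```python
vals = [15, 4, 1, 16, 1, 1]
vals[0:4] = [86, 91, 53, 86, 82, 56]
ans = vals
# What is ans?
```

vals starts as [15, 4, 1, 16, 1, 1] (length 6). The slice vals[0:4] covers indices [0, 1, 2, 3] with values [15, 4, 1, 16]. Replacing that slice with [86, 91, 53, 86, 82, 56] (different length) produces [86, 91, 53, 86, 82, 56, 1, 1].

[86, 91, 53, 86, 82, 56, 1, 1]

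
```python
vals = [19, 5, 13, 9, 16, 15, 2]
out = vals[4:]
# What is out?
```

vals has length 7. The slice vals[4:] selects indices [4, 5, 6] (4->16, 5->15, 6->2), giving [16, 15, 2].

[16, 15, 2]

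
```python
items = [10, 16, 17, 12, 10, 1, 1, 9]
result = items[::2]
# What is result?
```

items has length 8. The slice items[::2] selects indices [0, 2, 4, 6] (0->10, 2->17, 4->10, 6->1), giving [10, 17, 10, 1].

[10, 17, 10, 1]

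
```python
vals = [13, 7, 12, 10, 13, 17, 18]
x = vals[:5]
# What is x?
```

vals has length 7. The slice vals[:5] selects indices [0, 1, 2, 3, 4] (0->13, 1->7, 2->12, 3->10, 4->13), giving [13, 7, 12, 10, 13].

[13, 7, 12, 10, 13]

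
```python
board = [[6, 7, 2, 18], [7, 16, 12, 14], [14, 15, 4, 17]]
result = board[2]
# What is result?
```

board has 3 rows. Row 2 is [14, 15, 4, 17].

[14, 15, 4, 17]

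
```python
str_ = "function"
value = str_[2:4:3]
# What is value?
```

str_ has length 8. The slice str_[2:4:3] selects indices [2] (2->'n'), giving 'n'.

'n'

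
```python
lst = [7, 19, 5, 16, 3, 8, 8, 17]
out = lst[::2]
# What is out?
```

lst has length 8. The slice lst[::2] selects indices [0, 2, 4, 6] (0->7, 2->5, 4->3, 6->8), giving [7, 5, 3, 8].

[7, 5, 3, 8]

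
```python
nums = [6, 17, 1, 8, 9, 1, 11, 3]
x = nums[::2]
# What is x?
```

nums has length 8. The slice nums[::2] selects indices [0, 2, 4, 6] (0->6, 2->1, 4->9, 6->11), giving [6, 1, 9, 11].

[6, 1, 9, 11]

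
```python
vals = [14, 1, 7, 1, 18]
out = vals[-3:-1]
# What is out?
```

vals has length 5. The slice vals[-3:-1] selects indices [2, 3] (2->7, 3->1), giving [7, 1].

[7, 1]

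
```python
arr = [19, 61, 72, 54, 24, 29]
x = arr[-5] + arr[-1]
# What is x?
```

arr has length 6. Negative index -5 maps to positive index 6 + (-5) = 1. arr[1] = 61.
arr has length 6. Negative index -1 maps to positive index 6 + (-1) = 5. arr[5] = 29.
Sum: 61 + 29 = 90.

90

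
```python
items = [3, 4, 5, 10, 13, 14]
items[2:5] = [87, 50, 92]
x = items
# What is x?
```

items starts as [3, 4, 5, 10, 13, 14] (length 6). The slice items[2:5] covers indices [2, 3, 4] with values [5, 10, 13]. Replacing that slice with [87, 50, 92] (same length) produces [3, 4, 87, 50, 92, 14].

[3, 4, 87, 50, 92, 14]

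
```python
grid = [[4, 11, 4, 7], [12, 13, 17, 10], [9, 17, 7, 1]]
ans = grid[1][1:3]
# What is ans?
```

grid[1] = [12, 13, 17, 10]. grid[1] has length 4. The slice grid[1][1:3] selects indices [1, 2] (1->13, 2->17), giving [13, 17].

[13, 17]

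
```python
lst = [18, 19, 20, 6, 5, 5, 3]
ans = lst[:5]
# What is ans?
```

lst has length 7. The slice lst[:5] selects indices [0, 1, 2, 3, 4] (0->18, 1->19, 2->20, 3->6, 4->5), giving [18, 19, 20, 6, 5].

[18, 19, 20, 6, 5]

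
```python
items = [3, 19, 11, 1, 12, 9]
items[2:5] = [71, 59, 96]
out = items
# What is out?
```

items starts as [3, 19, 11, 1, 12, 9] (length 6). The slice items[2:5] covers indices [2, 3, 4] with values [11, 1, 12]. Replacing that slice with [71, 59, 96] (same length) produces [3, 19, 71, 59, 96, 9].

[3, 19, 71, 59, 96, 9]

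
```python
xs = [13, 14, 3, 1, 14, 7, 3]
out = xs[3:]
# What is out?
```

xs has length 7. The slice xs[3:] selects indices [3, 4, 5, 6] (3->1, 4->14, 5->7, 6->3), giving [1, 14, 7, 3].

[1, 14, 7, 3]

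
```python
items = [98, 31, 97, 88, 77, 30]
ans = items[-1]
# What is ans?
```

items has length 6. Negative index -1 maps to positive index 6 + (-1) = 5. items[5] = 30.

30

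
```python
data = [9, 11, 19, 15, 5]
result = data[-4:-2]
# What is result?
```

data has length 5. The slice data[-4:-2] selects indices [1, 2] (1->11, 2->19), giving [11, 19].

[11, 19]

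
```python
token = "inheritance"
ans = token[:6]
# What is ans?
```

token has length 11. The slice token[:6] selects indices [0, 1, 2, 3, 4, 5] (0->'i', 1->'n', 2->'h', 3->'e', 4->'r', 5->'i'), giving 'inheri'.

'inheri'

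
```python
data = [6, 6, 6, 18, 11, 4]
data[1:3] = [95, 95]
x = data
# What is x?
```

data starts as [6, 6, 6, 18, 11, 4] (length 6). The slice data[1:3] covers indices [1, 2] with values [6, 6]. Replacing that slice with [95, 95] (same length) produces [6, 95, 95, 18, 11, 4].

[6, 95, 95, 18, 11, 4]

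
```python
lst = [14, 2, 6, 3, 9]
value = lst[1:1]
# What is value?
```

lst has length 5. The slice lst[1:1] resolves to an empty index range, so the result is [].

[]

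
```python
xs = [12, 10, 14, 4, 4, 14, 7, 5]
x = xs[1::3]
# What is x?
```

xs has length 8. The slice xs[1::3] selects indices [1, 4, 7] (1->10, 4->4, 7->5), giving [10, 4, 5].

[10, 4, 5]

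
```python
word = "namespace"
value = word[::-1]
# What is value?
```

word has length 9. The slice word[::-1] selects indices [8, 7, 6, 5, 4, 3, 2, 1, 0] (8->'e', 7->'c', 6->'a', 5->'p', 4->'s', 3->'e', 2->'m', 1->'a', 0->'n'), giving 'ecapseman'.

'ecapseman'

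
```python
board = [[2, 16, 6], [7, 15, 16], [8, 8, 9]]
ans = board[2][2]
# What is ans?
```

board[2] = [8, 8, 9]. Taking column 2 of that row yields 9.

9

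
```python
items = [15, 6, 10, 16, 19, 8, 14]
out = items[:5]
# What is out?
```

items has length 7. The slice items[:5] selects indices [0, 1, 2, 3, 4] (0->15, 1->6, 2->10, 3->16, 4->19), giving [15, 6, 10, 16, 19].

[15, 6, 10, 16, 19]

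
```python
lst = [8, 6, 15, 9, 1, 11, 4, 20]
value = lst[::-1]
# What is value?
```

lst has length 8. The slice lst[::-1] selects indices [7, 6, 5, 4, 3, 2, 1, 0] (7->20, 6->4, 5->11, 4->1, 3->9, 2->15, 1->6, 0->8), giving [20, 4, 11, 1, 9, 15, 6, 8].

[20, 4, 11, 1, 9, 15, 6, 8]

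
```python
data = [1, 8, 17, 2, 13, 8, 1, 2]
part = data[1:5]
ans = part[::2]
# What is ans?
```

data has length 8. The slice data[1:5] selects indices [1, 2, 3, 4] (1->8, 2->17, 3->2, 4->13), giving [8, 17, 2, 13]. So part = [8, 17, 2, 13]. part has length 4. The slice part[::2] selects indices [0, 2] (0->8, 2->2), giving [8, 2].

[8, 2]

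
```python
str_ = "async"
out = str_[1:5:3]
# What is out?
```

str_ has length 5. The slice str_[1:5:3] selects indices [1, 4] (1->'s', 4->'c'), giving 'sc'.

'sc'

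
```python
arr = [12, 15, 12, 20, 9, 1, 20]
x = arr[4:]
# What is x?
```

arr has length 7. The slice arr[4:] selects indices [4, 5, 6] (4->9, 5->1, 6->20), giving [9, 1, 20].

[9, 1, 20]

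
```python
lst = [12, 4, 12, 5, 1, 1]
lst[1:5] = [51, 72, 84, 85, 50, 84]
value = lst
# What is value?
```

lst starts as [12, 4, 12, 5, 1, 1] (length 6). The slice lst[1:5] covers indices [1, 2, 3, 4] with values [4, 12, 5, 1]. Replacing that slice with [51, 72, 84, 85, 50, 84] (different length) produces [12, 51, 72, 84, 85, 50, 84, 1].

[12, 51, 72, 84, 85, 50, 84, 1]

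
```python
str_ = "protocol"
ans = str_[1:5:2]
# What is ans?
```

str_ has length 8. The slice str_[1:5:2] selects indices [1, 3] (1->'r', 3->'t'), giving 'rt'.

'rt'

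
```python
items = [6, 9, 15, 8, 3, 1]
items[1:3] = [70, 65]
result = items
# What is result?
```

items starts as [6, 9, 15, 8, 3, 1] (length 6). The slice items[1:3] covers indices [1, 2] with values [9, 15]. Replacing that slice with [70, 65] (same length) produces [6, 70, 65, 8, 3, 1].

[6, 70, 65, 8, 3, 1]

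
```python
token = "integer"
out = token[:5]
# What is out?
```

token has length 7. The slice token[:5] selects indices [0, 1, 2, 3, 4] (0->'i', 1->'n', 2->'t', 3->'e', 4->'g'), giving 'integ'.

'integ'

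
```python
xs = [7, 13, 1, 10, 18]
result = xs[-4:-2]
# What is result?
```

xs has length 5. The slice xs[-4:-2] selects indices [1, 2] (1->13, 2->1), giving [13, 1].

[13, 1]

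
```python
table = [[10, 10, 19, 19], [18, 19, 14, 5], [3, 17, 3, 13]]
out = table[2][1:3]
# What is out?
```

table[2] = [3, 17, 3, 13]. table[2] has length 4. The slice table[2][1:3] selects indices [1, 2] (1->17, 2->3), giving [17, 3].

[17, 3]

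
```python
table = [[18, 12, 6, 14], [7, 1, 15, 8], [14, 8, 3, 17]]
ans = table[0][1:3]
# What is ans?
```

table[0] = [18, 12, 6, 14]. table[0] has length 4. The slice table[0][1:3] selects indices [1, 2] (1->12, 2->6), giving [12, 6].

[12, 6]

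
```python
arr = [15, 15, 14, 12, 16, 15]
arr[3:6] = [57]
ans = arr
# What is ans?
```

arr starts as [15, 15, 14, 12, 16, 15] (length 6). The slice arr[3:6] covers indices [3, 4, 5] with values [12, 16, 15]. Replacing that slice with [57] (different length) produces [15, 15, 14, 57].

[15, 15, 14, 57]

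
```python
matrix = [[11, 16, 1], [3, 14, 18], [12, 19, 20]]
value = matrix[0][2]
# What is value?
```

matrix[0] = [11, 16, 1]. Taking column 2 of that row yields 1.

1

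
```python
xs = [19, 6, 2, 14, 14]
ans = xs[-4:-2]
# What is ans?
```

xs has length 5. The slice xs[-4:-2] selects indices [1, 2] (1->6, 2->2), giving [6, 2].

[6, 2]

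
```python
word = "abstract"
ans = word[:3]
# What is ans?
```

word has length 8. The slice word[:3] selects indices [0, 1, 2] (0->'a', 1->'b', 2->'s'), giving 'abs'.

'abs'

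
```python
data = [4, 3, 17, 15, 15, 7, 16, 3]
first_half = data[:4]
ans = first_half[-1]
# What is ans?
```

data has length 8. The slice data[:4] selects indices [0, 1, 2, 3] (0->4, 1->3, 2->17, 3->15), giving [4, 3, 17, 15]. So first_half = [4, 3, 17, 15]. Then first_half[-1] = 15.

15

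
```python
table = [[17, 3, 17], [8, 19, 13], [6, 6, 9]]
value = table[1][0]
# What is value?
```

table[1] = [8, 19, 13]. Taking column 0 of that row yields 8.

8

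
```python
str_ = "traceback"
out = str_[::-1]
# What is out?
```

str_ has length 9. The slice str_[::-1] selects indices [8, 7, 6, 5, 4, 3, 2, 1, 0] (8->'k', 7->'c', 6->'a', 5->'b', 4->'e', 3->'c', 2->'a', 1->'r', 0->'t'), giving 'kcabecart'.

'kcabecart'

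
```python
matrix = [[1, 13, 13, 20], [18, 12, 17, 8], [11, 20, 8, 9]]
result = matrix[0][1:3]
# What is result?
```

matrix[0] = [1, 13, 13, 20]. matrix[0] has length 4. The slice matrix[0][1:3] selects indices [1, 2] (1->13, 2->13), giving [13, 13].

[13, 13]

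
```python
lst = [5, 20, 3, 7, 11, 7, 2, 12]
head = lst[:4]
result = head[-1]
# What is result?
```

lst has length 8. The slice lst[:4] selects indices [0, 1, 2, 3] (0->5, 1->20, 2->3, 3->7), giving [5, 20, 3, 7]. So head = [5, 20, 3, 7]. Then head[-1] = 7.

7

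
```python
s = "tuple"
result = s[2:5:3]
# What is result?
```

s has length 5. The slice s[2:5:3] selects indices [2] (2->'p'), giving 'p'.

'p'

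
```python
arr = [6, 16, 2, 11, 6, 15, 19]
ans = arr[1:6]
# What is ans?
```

arr has length 7. The slice arr[1:6] selects indices [1, 2, 3, 4, 5] (1->16, 2->2, 3->11, 4->6, 5->15), giving [16, 2, 11, 6, 15].

[16, 2, 11, 6, 15]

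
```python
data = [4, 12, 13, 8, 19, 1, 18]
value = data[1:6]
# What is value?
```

data has length 7. The slice data[1:6] selects indices [1, 2, 3, 4, 5] (1->12, 2->13, 3->8, 4->19, 5->1), giving [12, 13, 8, 19, 1].

[12, 13, 8, 19, 1]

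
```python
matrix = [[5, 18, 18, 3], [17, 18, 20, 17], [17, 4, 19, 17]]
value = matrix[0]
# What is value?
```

matrix has 3 rows. Row 0 is [5, 18, 18, 3].

[5, 18, 18, 3]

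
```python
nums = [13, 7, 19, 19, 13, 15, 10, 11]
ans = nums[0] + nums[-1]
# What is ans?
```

nums has length 8. nums[0] = 13.
nums has length 8. Negative index -1 maps to positive index 8 + (-1) = 7. nums[7] = 11.
Sum: 13 + 11 = 24.

24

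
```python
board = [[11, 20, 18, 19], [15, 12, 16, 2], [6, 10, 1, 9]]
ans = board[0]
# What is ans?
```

board has 3 rows. Row 0 is [11, 20, 18, 19].

[11, 20, 18, 19]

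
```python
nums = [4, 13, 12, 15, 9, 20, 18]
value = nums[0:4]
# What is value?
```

nums has length 7. The slice nums[0:4] selects indices [0, 1, 2, 3] (0->4, 1->13, 2->12, 3->15), giving [4, 13, 12, 15].

[4, 13, 12, 15]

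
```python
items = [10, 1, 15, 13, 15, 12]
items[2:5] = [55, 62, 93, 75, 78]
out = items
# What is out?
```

items starts as [10, 1, 15, 13, 15, 12] (length 6). The slice items[2:5] covers indices [2, 3, 4] with values [15, 13, 15]. Replacing that slice with [55, 62, 93, 75, 78] (different length) produces [10, 1, 55, 62, 93, 75, 78, 12].

[10, 1, 55, 62, 93, 75, 78, 12]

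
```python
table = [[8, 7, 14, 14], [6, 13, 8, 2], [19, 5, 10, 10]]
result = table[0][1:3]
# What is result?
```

table[0] = [8, 7, 14, 14]. table[0] has length 4. The slice table[0][1:3] selects indices [1, 2] (1->7, 2->14), giving [7, 14].

[7, 14]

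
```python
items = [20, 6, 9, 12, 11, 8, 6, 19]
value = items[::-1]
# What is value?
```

items has length 8. The slice items[::-1] selects indices [7, 6, 5, 4, 3, 2, 1, 0] (7->19, 6->6, 5->8, 4->11, 3->12, 2->9, 1->6, 0->20), giving [19, 6, 8, 11, 12, 9, 6, 20].

[19, 6, 8, 11, 12, 9, 6, 20]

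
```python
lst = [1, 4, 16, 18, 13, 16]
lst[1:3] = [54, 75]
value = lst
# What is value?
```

lst starts as [1, 4, 16, 18, 13, 16] (length 6). The slice lst[1:3] covers indices [1, 2] with values [4, 16]. Replacing that slice with [54, 75] (same length) produces [1, 54, 75, 18, 13, 16].

[1, 54, 75, 18, 13, 16]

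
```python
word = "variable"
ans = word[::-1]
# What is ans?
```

word has length 8. The slice word[::-1] selects indices [7, 6, 5, 4, 3, 2, 1, 0] (7->'e', 6->'l', 5->'b', 4->'a', 3->'i', 2->'r', 1->'a', 0->'v'), giving 'elbairav'.

'elbairav'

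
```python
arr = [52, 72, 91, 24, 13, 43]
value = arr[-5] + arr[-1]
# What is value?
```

arr has length 6. Negative index -5 maps to positive index 6 + (-5) = 1. arr[1] = 72.
arr has length 6. Negative index -1 maps to positive index 6 + (-1) = 5. arr[5] = 43.
Sum: 72 + 43 = 115.

115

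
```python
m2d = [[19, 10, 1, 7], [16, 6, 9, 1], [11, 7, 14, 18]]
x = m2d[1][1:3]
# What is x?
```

m2d[1] = [16, 6, 9, 1]. m2d[1] has length 4. The slice m2d[1][1:3] selects indices [1, 2] (1->6, 2->9), giving [6, 9].

[6, 9]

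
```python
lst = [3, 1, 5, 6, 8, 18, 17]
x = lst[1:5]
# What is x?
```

lst has length 7. The slice lst[1:5] selects indices [1, 2, 3, 4] (1->1, 2->5, 3->6, 4->8), giving [1, 5, 6, 8].

[1, 5, 6, 8]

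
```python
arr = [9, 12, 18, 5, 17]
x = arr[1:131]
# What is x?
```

arr has length 5. The slice arr[1:131] selects indices [1, 2, 3, 4] (1->12, 2->18, 3->5, 4->17), giving [12, 18, 5, 17].

[12, 18, 5, 17]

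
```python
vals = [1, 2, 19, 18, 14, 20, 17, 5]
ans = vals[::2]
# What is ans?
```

vals has length 8. The slice vals[::2] selects indices [0, 2, 4, 6] (0->1, 2->19, 4->14, 6->17), giving [1, 19, 14, 17].

[1, 19, 14, 17]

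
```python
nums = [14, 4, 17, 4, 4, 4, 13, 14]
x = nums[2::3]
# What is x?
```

nums has length 8. The slice nums[2::3] selects indices [2, 5] (2->17, 5->4), giving [17, 4].

[17, 4]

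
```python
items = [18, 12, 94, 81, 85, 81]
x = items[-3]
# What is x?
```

items has length 6. Negative index -3 maps to positive index 6 + (-3) = 3. items[3] = 81.

81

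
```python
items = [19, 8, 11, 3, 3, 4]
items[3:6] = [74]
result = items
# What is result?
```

items starts as [19, 8, 11, 3, 3, 4] (length 6). The slice items[3:6] covers indices [3, 4, 5] with values [3, 3, 4]. Replacing that slice with [74] (different length) produces [19, 8, 11, 74].

[19, 8, 11, 74]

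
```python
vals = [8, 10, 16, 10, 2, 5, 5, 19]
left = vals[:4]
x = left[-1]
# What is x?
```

vals has length 8. The slice vals[:4] selects indices [0, 1, 2, 3] (0->8, 1->10, 2->16, 3->10), giving [8, 10, 16, 10]. So left = [8, 10, 16, 10]. Then left[-1] = 10.

10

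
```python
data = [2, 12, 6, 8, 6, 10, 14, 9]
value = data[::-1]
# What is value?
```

data has length 8. The slice data[::-1] selects indices [7, 6, 5, 4, 3, 2, 1, 0] (7->9, 6->14, 5->10, 4->6, 3->8, 2->6, 1->12, 0->2), giving [9, 14, 10, 6, 8, 6, 12, 2].

[9, 14, 10, 6, 8, 6, 12, 2]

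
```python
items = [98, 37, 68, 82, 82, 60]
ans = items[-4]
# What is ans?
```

items has length 6. Negative index -4 maps to positive index 6 + (-4) = 2. items[2] = 68.

68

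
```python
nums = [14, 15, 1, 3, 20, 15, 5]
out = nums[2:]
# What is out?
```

nums has length 7. The slice nums[2:] selects indices [2, 3, 4, 5, 6] (2->1, 3->3, 4->20, 5->15, 6->5), giving [1, 3, 20, 15, 5].

[1, 3, 20, 15, 5]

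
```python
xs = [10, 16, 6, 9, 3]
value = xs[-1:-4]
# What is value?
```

xs has length 5. The slice xs[-1:-4] resolves to an empty index range, so the result is [].

[]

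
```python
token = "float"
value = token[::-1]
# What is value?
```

token has length 5. The slice token[::-1] selects indices [4, 3, 2, 1, 0] (4->'t', 3->'a', 2->'o', 1->'l', 0->'f'), giving 'taolf'.

'taolf'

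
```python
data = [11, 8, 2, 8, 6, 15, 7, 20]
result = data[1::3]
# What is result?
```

data has length 8. The slice data[1::3] selects indices [1, 4, 7] (1->8, 4->6, 7->20), giving [8, 6, 20].

[8, 6, 20]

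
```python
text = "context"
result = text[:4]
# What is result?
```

text has length 7. The slice text[:4] selects indices [0, 1, 2, 3] (0->'c', 1->'o', 2->'n', 3->'t'), giving 'cont'.

'cont'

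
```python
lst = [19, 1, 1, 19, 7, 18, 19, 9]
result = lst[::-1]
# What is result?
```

lst has length 8. The slice lst[::-1] selects indices [7, 6, 5, 4, 3, 2, 1, 0] (7->9, 6->19, 5->18, 4->7, 3->19, 2->1, 1->1, 0->19), giving [9, 19, 18, 7, 19, 1, 1, 19].

[9, 19, 18, 7, 19, 1, 1, 19]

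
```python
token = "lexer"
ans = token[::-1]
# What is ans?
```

token has length 5. The slice token[::-1] selects indices [4, 3, 2, 1, 0] (4->'r', 3->'e', 2->'x', 1->'e', 0->'l'), giving 'rexel'.

'rexel'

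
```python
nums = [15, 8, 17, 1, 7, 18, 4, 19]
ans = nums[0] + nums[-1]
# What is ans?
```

nums has length 8. nums[0] = 15.
nums has length 8. Negative index -1 maps to positive index 8 + (-1) = 7. nums[7] = 19.
Sum: 15 + 19 = 34.

34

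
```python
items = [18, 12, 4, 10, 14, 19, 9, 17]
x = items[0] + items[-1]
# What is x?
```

items has length 8. items[0] = 18.
items has length 8. Negative index -1 maps to positive index 8 + (-1) = 7. items[7] = 17.
Sum: 18 + 17 = 35.

35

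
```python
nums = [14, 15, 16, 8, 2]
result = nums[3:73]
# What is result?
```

nums has length 5. The slice nums[3:73] selects indices [3, 4] (3->8, 4->2), giving [8, 2].

[8, 2]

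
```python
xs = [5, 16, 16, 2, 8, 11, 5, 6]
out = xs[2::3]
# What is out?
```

xs has length 8. The slice xs[2::3] selects indices [2, 5] (2->16, 5->11), giving [16, 11].

[16, 11]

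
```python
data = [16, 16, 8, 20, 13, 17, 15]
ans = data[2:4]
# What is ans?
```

data has length 7. The slice data[2:4] selects indices [2, 3] (2->8, 3->20), giving [8, 20].

[8, 20]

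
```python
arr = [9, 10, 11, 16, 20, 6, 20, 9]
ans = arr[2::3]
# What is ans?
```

arr has length 8. The slice arr[2::3] selects indices [2, 5] (2->11, 5->6), giving [11, 6].

[11, 6]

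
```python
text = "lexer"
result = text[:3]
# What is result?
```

text has length 5. The slice text[:3] selects indices [0, 1, 2] (0->'l', 1->'e', 2->'x'), giving 'lex'.

'lex'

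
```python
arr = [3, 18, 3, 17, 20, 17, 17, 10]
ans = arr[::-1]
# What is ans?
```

arr has length 8. The slice arr[::-1] selects indices [7, 6, 5, 4, 3, 2, 1, 0] (7->10, 6->17, 5->17, 4->20, 3->17, 2->3, 1->18, 0->3), giving [10, 17, 17, 20, 17, 3, 18, 3].

[10, 17, 17, 20, 17, 3, 18, 3]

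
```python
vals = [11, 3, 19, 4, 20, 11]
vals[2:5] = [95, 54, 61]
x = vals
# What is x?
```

vals starts as [11, 3, 19, 4, 20, 11] (length 6). The slice vals[2:5] covers indices [2, 3, 4] with values [19, 4, 20]. Replacing that slice with [95, 54, 61] (same length) produces [11, 3, 95, 54, 61, 11].

[11, 3, 95, 54, 61, 11]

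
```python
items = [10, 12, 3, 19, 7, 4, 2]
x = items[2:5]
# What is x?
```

items has length 7. The slice items[2:5] selects indices [2, 3, 4] (2->3, 3->19, 4->7), giving [3, 19, 7].

[3, 19, 7]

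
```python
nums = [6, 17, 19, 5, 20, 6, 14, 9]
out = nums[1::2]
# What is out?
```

nums has length 8. The slice nums[1::2] selects indices [1, 3, 5, 7] (1->17, 3->5, 5->6, 7->9), giving [17, 5, 6, 9].

[17, 5, 6, 9]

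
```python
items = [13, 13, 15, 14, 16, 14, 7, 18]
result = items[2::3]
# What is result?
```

items has length 8. The slice items[2::3] selects indices [2, 5] (2->15, 5->14), giving [15, 14].

[15, 14]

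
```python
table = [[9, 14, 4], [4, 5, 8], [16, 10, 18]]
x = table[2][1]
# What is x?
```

table[2] = [16, 10, 18]. Taking column 1 of that row yields 10.

10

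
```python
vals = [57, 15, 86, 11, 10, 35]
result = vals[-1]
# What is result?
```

vals has length 6. Negative index -1 maps to positive index 6 + (-1) = 5. vals[5] = 35.

35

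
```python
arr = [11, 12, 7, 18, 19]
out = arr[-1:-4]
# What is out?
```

arr has length 5. The slice arr[-1:-4] resolves to an empty index range, so the result is [].

[]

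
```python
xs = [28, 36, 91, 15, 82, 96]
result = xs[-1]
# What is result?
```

xs has length 6. Negative index -1 maps to positive index 6 + (-1) = 5. xs[5] = 96.

96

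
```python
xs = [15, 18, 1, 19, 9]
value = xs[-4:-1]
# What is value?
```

xs has length 5. The slice xs[-4:-1] selects indices [1, 2, 3] (1->18, 2->1, 3->19), giving [18, 1, 19].

[18, 1, 19]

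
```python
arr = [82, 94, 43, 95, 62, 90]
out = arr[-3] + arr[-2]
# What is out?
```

arr has length 6. Negative index -3 maps to positive index 6 + (-3) = 3. arr[3] = 95.
arr has length 6. Negative index -2 maps to positive index 6 + (-2) = 4. arr[4] = 62.
Sum: 95 + 62 = 157.

157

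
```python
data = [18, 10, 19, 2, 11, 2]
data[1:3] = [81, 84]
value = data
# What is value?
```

data starts as [18, 10, 19, 2, 11, 2] (length 6). The slice data[1:3] covers indices [1, 2] with values [10, 19]. Replacing that slice with [81, 84] (same length) produces [18, 81, 84, 2, 11, 2].

[18, 81, 84, 2, 11, 2]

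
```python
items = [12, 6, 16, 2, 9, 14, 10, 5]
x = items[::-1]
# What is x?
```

items has length 8. The slice items[::-1] selects indices [7, 6, 5, 4, 3, 2, 1, 0] (7->5, 6->10, 5->14, 4->9, 3->2, 2->16, 1->6, 0->12), giving [5, 10, 14, 9, 2, 16, 6, 12].

[5, 10, 14, 9, 2, 16, 6, 12]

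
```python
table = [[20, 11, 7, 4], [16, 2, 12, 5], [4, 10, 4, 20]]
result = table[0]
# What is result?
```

table has 3 rows. Row 0 is [20, 11, 7, 4].

[20, 11, 7, 4]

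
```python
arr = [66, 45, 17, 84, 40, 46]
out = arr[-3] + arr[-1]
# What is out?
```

arr has length 6. Negative index -3 maps to positive index 6 + (-3) = 3. arr[3] = 84.
arr has length 6. Negative index -1 maps to positive index 6 + (-1) = 5. arr[5] = 46.
Sum: 84 + 46 = 130.

130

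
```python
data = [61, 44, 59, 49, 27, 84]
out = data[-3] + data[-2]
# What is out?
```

data has length 6. Negative index -3 maps to positive index 6 + (-3) = 3. data[3] = 49.
data has length 6. Negative index -2 maps to positive index 6 + (-2) = 4. data[4] = 27.
Sum: 49 + 27 = 76.

76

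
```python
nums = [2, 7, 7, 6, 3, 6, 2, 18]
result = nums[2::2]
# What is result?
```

nums has length 8. The slice nums[2::2] selects indices [2, 4, 6] (2->7, 4->3, 6->2), giving [7, 3, 2].

[7, 3, 2]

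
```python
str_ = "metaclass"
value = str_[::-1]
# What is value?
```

str_ has length 9. The slice str_[::-1] selects indices [8, 7, 6, 5, 4, 3, 2, 1, 0] (8->'s', 7->'s', 6->'a', 5->'l', 4->'c', 3->'a', 2->'t', 1->'e', 0->'m'), giving 'ssalcatem'.

'ssalcatem'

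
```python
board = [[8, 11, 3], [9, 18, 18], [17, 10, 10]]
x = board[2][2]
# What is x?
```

board[2] = [17, 10, 10]. Taking column 2 of that row yields 10.

10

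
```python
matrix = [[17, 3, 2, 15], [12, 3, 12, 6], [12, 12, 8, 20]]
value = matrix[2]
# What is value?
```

matrix has 3 rows. Row 2 is [12, 12, 8, 20].

[12, 12, 8, 20]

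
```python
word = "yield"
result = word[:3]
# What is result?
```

word has length 5. The slice word[:3] selects indices [0, 1, 2] (0->'y', 1->'i', 2->'e'), giving 'yie'.

'yie'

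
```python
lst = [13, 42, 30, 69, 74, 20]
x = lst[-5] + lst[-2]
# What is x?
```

lst has length 6. Negative index -5 maps to positive index 6 + (-5) = 1. lst[1] = 42.
lst has length 6. Negative index -2 maps to positive index 6 + (-2) = 4. lst[4] = 74.
Sum: 42 + 74 = 116.

116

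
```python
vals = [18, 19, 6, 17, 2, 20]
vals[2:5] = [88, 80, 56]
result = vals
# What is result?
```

vals starts as [18, 19, 6, 17, 2, 20] (length 6). The slice vals[2:5] covers indices [2, 3, 4] with values [6, 17, 2]. Replacing that slice with [88, 80, 56] (same length) produces [18, 19, 88, 80, 56, 20].

[18, 19, 88, 80, 56, 20]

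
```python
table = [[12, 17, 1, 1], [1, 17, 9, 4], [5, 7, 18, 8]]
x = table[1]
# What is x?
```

table has 3 rows. Row 1 is [1, 17, 9, 4].

[1, 17, 9, 4]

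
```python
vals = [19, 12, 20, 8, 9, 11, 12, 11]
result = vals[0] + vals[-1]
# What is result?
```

vals has length 8. vals[0] = 19.
vals has length 8. Negative index -1 maps to positive index 8 + (-1) = 7. vals[7] = 11.
Sum: 19 + 11 = 30.

30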